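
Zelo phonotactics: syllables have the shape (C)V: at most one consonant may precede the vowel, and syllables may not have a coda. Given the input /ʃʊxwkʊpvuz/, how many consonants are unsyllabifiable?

The consonants /x/, /w/, /p/, /z/ cannot be parsed into a legal (C)V syllable (no codas are permitted; onsets are limited to one consonant).

4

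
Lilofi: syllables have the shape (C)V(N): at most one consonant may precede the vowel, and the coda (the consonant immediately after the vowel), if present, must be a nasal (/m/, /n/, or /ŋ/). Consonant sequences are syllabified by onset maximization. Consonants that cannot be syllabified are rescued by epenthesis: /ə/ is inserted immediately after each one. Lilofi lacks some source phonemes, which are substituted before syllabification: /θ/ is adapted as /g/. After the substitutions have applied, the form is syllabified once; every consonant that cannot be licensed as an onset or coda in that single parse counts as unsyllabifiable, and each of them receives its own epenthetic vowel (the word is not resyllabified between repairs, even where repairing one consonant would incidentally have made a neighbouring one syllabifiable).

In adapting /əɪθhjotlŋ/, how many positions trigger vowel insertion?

After substitution the input is /əɪghjotlŋ/.
The unsyllabifiable consonants are /g/, /h/, /t/, /l/, /ŋ/; each receives one epenthetic vowel.

5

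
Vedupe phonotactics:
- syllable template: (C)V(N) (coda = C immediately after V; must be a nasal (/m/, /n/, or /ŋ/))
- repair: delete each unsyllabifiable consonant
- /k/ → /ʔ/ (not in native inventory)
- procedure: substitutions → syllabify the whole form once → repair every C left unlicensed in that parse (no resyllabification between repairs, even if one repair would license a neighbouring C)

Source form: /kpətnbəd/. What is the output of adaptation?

pəbə

Substitution: /k/ → /ʔ/, giving /ʔpətnbəd/.
Under (C)V(N), the unsyllabifiable consonants are /ʔ/, /t/, /n/, /d/ (only a nasal (/m/, /n/, or /ŋ/) is licensed in coda position; onsets are limited to one consonant).
Deleting the stranded consonants removes /ʔ/, /t/, /n/, /d/.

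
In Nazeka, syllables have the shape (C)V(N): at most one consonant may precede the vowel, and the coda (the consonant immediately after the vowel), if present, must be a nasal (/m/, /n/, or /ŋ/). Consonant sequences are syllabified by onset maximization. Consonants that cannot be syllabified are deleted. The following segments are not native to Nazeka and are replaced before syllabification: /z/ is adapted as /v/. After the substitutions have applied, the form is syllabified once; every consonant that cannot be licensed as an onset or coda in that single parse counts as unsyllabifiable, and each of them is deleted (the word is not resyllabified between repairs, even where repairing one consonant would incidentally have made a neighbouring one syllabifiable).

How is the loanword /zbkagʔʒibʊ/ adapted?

Substitution: /z/ → /v/, giving /vbkagʔʒibʊ/.
The consonants /v/, /b/, /g/, /ʔ/ cannot be parsed into a legal (C)V(N) syllable (only a nasal (/m/, /n/, or /ŋ/) is licensed in coda position; onsets are limited to one consonant).
Deleting the stranded consonants removes /v/, /b/, /g/, /ʔ/.

kaʒibʊ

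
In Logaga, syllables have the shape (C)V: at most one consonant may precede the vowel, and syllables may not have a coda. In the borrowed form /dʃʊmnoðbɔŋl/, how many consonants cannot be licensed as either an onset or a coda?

5

The consonants /d/, /m/, /ð/, /ŋ/, /l/ cannot be parsed into a legal (C)V syllable (no codas are permitted; onsets are limited to one consonant).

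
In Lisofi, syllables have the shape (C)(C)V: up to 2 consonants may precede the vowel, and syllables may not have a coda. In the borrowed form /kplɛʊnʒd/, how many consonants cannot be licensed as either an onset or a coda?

4

Under (C)(C)V, the unsyllabifiable consonants are /k/, /n/, /ʒ/, /d/ (no codas are permitted; onsets may contain at most 2 consonants).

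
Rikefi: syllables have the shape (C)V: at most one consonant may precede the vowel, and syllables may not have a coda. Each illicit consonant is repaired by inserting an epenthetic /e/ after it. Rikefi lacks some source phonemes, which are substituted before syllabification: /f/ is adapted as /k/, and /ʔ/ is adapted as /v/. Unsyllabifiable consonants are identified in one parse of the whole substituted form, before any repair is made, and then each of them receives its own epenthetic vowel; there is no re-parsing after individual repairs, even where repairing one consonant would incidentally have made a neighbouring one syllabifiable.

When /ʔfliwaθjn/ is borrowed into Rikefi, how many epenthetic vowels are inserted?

After substitution the input is /vkliwaθjn/.
The unsyllabifiable consonants are /v/, /k/, /θ/, /j/, /n/; each receives one epenthetic vowel.

5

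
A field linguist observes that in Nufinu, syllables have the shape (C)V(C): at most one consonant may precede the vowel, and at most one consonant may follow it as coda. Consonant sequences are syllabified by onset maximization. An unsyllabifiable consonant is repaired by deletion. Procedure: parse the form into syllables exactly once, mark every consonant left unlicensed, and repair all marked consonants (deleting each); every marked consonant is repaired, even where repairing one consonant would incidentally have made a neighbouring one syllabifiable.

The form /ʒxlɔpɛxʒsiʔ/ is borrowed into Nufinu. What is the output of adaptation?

lɔpɛxsiʔ

Syllabifying with onset maximization leaves /ʒ/, /x/, /ʒ/ stranded (at most one coda consonant is licensed; onsets are limited to one consonant).
Each unlicensed consonant is deleted: /ʒ/, /x/, /ʒ/.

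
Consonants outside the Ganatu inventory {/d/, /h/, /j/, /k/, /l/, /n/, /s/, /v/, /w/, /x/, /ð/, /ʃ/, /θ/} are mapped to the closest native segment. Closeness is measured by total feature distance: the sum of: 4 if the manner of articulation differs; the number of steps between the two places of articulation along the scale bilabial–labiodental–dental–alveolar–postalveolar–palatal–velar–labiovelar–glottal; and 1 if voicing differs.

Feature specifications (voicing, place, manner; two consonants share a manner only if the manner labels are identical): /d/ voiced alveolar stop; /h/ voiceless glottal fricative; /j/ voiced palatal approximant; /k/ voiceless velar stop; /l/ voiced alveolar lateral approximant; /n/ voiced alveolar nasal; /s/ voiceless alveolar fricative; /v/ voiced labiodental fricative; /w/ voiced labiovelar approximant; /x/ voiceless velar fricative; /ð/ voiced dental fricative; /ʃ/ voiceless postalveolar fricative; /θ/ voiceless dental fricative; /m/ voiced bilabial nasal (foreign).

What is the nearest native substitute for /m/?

/n/ is closest: same manner (nasal), place distance 3 (bilabial→alveolar), same voicing; total 3. Next closest is /v/ at distance 5.

n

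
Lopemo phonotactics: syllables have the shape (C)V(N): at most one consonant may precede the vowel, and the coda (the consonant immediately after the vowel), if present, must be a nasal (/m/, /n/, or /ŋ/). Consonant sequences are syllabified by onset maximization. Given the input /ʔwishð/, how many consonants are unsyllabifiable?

4

The consonants /ʔ/, /s/, /h/, /ð/ cannot be parsed into a legal (C)V(N) syllable (only a nasal (/m/, /n/, or /ŋ/) is licensed in coda position; onsets are limited to one consonant).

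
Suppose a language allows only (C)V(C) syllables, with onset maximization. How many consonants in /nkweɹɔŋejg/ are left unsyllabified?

The consonants /n/, /k/, /g/ cannot be parsed into a legal (C)V(C) syllable (at most one coda consonant is licensed; onsets are limited to one consonant).

3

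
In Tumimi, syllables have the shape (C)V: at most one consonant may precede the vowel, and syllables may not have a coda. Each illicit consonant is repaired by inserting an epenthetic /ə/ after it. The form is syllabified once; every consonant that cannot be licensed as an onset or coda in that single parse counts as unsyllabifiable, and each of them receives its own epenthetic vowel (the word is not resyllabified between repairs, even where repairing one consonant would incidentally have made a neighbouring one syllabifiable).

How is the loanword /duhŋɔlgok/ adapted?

The consonants /h/, /l/, /k/ cannot be parsed into a legal (C)V syllable (no codas are permitted; onsets are limited to one consonant).
Each unlicensed consonant becomes the onset of a new syllable: /h/ → /hə/, /l/ → /lə/, /k/ → /kə/.

duhəŋɔləgokə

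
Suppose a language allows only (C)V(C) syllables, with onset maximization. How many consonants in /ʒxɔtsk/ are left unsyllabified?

3

The consonants /ʒ/, /s/, /k/ cannot be parsed into a legal (C)V(C) syllable (at most one coda consonant is licensed; onsets are limited to one consonant).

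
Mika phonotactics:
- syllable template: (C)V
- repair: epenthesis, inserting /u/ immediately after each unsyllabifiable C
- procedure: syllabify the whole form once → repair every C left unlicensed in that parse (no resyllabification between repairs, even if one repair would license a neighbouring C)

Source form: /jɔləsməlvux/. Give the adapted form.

jɔləsuməluvuxu

The consonants /s/, /l/, /x/ cannot be parsed into a legal (C)V syllable (no codas are permitted; onsets are limited to one consonant).
Epenthesis after each stranded consonant: /s/ → /su/, /l/ → /lu/, /x/ → /xu/.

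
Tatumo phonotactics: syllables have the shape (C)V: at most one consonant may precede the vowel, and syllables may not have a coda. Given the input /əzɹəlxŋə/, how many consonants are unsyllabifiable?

3

Syllabifying with onset maximization leaves /z/, /l/, /x/ stranded (no codas are permitted; onsets are limited to one consonant).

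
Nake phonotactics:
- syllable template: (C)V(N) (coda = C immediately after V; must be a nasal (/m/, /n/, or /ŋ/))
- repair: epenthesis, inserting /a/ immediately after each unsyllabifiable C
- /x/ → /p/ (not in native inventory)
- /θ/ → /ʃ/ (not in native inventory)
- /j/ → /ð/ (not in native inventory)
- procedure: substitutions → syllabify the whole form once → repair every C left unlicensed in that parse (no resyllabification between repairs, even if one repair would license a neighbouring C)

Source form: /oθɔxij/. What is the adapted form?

Substitution: /θ/ → /ʃ/, /x/ → /p/, /j/ → /ð/, giving /oʃɔpið/.
The consonants /ð/ cannot be parsed into a legal (C)V(N) syllable (only a nasal (/m/, /n/, or /ŋ/) is licensed in coda position; onsets are limited to one consonant).
Epenthesis after each stranded consonant: /ð/ → /ða/.

oʃɔpiða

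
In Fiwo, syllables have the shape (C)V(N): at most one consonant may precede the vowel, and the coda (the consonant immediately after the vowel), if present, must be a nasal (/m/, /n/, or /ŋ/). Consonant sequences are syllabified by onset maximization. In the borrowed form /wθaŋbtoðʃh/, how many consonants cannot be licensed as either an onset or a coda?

5

The consonants /w/, /b/, /ð/, /ʃ/, /h/ cannot be parsed into a legal (C)V(N) syllable (only a nasal (/m/, /n/, or /ŋ/) is licensed in coda position; onsets are limited to one consonant).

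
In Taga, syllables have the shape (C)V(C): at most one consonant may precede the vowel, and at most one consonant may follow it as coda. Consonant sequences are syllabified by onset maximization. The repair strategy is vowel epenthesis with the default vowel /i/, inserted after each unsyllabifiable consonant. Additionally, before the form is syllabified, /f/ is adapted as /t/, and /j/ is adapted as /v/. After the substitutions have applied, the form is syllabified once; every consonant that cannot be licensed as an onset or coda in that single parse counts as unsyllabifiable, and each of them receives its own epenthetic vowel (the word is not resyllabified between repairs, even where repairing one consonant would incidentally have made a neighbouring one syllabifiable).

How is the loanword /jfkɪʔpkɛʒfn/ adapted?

vitikɪʔpikɛʒtini

Substitution: /j/ → /v/, /f/ → /t/, giving /vtkɪʔpkɛʒtn/.
Syllabifying with onset maximization leaves /v/, /t/, /p/, /t/, /n/ stranded (at most one coda consonant is licensed; onsets are limited to one consonant).
Each unlicensed consonant becomes the onset of a new syllable: /v/ → /vi/, /t/ → /ti/, /p/ → /pi/, /t/ → /ti/, /n/ → /ni/.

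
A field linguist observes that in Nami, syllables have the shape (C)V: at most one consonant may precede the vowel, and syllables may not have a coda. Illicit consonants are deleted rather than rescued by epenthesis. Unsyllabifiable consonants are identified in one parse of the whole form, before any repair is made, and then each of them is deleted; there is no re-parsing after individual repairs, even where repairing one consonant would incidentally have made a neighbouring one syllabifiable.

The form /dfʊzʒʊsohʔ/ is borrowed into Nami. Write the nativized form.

fʊʒʊso

Syllabifying with onset maximization leaves /d/, /z/, /h/, /ʔ/ stranded (no codas are permitted; onsets are limited to one consonant).
Each unlicensed consonant is deleted: /d/, /z/, /h/, /ʔ/.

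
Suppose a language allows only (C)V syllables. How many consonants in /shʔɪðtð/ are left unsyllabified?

5

Under (C)V, the unsyllabifiable consonants are /s/, /h/, /ð/, /t/, /ð/ (no codas are permitted; onsets are limited to one consonant).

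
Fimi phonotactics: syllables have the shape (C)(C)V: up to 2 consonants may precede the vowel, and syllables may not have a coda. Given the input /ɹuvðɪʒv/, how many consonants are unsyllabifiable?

The consonants /ʒ/, /v/ cannot be parsed into a legal (C)(C)V syllable (no codas are permitted; onsets may contain at most 2 consonants).

2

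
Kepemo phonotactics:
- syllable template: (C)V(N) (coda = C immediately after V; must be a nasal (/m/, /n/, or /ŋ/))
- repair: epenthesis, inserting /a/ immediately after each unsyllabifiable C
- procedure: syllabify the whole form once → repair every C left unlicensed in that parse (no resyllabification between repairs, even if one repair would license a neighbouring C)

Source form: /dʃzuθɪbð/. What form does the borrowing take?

Under (C)V(N), the unsyllabifiable consonants are /d/, /ʃ/, /b/, /ð/ (only a nasal (/m/, /n/, or /ŋ/) is licensed in coda position; onsets are limited to one consonant).
Epenthesis after each stranded consonant: /d/ → /da/, /ʃ/ → /ʃa/, /b/ → /ba/, /ð/ → /ða/.

daʃazuθɪbaða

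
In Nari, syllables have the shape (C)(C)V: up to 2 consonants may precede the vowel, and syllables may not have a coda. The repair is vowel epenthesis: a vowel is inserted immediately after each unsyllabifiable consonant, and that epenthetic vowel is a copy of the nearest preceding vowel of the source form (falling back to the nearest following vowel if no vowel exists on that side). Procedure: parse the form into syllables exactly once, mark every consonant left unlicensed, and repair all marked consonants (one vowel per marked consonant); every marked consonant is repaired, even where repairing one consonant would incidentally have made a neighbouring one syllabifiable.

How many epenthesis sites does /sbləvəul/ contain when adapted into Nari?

2

The unsyllabifiable consonants are /s/, /l/; each receives one epenthetic vowel.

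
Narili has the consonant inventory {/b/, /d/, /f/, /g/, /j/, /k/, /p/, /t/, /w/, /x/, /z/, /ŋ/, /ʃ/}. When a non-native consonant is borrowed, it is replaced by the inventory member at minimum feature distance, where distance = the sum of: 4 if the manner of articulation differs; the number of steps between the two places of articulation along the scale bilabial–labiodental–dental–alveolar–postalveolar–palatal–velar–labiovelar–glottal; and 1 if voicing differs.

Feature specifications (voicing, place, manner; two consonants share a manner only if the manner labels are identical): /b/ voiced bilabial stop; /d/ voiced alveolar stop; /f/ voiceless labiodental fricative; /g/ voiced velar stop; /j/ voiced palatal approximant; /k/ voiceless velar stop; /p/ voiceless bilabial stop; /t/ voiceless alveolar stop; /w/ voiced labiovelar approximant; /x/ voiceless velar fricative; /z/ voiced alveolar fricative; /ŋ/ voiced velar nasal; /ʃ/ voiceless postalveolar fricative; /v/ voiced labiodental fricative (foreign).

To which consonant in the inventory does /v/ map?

f

/f/ is closest: same manner (fricative), place distance 0 (labiodental→labiodental), voicing differs (+1); total 1. Next closest is /z/ at distance 2.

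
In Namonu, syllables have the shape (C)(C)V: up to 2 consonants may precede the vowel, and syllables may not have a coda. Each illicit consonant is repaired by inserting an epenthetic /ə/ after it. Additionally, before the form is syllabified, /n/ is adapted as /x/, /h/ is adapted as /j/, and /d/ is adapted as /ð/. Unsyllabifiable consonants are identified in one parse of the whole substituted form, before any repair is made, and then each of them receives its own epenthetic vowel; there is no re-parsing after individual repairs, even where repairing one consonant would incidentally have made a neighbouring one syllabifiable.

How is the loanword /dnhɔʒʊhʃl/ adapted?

Substitution: /d/ → /ð/, /n/ → /x/, /h/ → /j/, giving /ðxjɔʒʊjʃl/.
Syllabifying with onset maximization leaves /ð/, /j/, /ʃ/, /l/ stranded (no codas are permitted; onsets may contain at most 2 consonants).
Epenthesis after each stranded consonant: /ð/ → /ðə/, /j/ → /jə/, /ʃ/ → /ʃə/, /l/ → /lə/.

ðəxjɔʒʊjəʃələ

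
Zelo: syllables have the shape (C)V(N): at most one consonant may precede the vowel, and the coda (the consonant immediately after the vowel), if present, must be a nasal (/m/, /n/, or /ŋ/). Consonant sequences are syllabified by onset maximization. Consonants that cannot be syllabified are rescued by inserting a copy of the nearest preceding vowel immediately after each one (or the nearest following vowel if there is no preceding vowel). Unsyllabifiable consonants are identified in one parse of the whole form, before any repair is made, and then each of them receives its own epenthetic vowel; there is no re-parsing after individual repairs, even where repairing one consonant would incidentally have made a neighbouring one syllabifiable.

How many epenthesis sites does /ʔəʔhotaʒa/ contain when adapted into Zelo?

1

The unsyllabifiable consonants are /ʔ/; each receives one epenthetic vowel.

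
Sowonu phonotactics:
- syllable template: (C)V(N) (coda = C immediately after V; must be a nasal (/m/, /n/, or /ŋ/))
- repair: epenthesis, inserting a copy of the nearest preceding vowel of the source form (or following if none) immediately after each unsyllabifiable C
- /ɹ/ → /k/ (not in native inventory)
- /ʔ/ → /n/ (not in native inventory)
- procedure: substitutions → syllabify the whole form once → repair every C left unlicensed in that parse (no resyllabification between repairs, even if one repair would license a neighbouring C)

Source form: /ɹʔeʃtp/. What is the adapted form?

keneʃetepe

Substitution: /ɹ/ → /k/, /ʔ/ → /n/, giving /kneʃtp/.
Under (C)V(N), the unsyllabifiable consonants are /k/, /ʃ/, /t/, /p/ (only a nasal (/m/, /n/, or /ŋ/) is licensed in coda position; onsets are limited to one consonant).
Each unlicensed consonant becomes the onset of a new syllable: /k/ → /ke/, /ʃ/ → /ʃe/, /t/ → /te/, /p/ → /pe/.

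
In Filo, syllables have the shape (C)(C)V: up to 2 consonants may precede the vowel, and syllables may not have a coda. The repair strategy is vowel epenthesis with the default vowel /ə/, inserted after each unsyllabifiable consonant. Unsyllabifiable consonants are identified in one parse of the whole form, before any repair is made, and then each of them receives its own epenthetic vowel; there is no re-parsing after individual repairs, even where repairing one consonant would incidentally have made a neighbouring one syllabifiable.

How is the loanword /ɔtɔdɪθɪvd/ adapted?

ɔtɔdɪθɪvədə

Under (C)(C)V, the unsyllabifiable consonants are /v/, /d/ (no codas are permitted; onsets may contain at most 2 consonants).
Inserting the epenthetic vowel yields /v/ → /və/, /d/ → /də/.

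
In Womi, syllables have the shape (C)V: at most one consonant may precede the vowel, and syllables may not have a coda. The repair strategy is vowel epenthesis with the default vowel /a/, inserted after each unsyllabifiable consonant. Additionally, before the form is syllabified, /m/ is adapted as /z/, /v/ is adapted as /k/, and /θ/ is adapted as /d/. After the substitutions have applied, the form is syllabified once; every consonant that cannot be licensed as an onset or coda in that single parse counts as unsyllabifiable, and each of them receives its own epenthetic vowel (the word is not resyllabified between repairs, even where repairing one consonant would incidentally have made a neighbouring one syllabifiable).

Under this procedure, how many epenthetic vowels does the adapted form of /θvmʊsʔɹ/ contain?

After substitution the input is /dkzʊsʔɹ/.
The unsyllabifiable consonants are /d/, /k/, /s/, /ʔ/, /ɹ/; each receives one epenthetic vowel.

5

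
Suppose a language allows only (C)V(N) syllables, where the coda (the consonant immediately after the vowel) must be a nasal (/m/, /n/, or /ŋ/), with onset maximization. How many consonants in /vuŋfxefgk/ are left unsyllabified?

The consonants /f/, /f/, /g/, /k/ cannot be parsed into a legal (C)V(N) syllable (only a nasal (/m/, /n/, or /ŋ/) is licensed in coda position; onsets are limited to one consonant).

4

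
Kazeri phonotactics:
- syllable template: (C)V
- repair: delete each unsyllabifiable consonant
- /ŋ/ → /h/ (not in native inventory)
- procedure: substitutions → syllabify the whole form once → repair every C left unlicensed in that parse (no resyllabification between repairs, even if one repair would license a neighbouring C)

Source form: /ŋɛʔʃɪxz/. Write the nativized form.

Substitution: /ŋ/ → /h/, giving /hɛʔʃɪxz/.
The consonants /ʔ/, /x/, /z/ cannot be parsed into a legal (C)V syllable (no codas are permitted; onsets are limited to one consonant).
Each unlicensed consonant is deleted: /ʔ/, /x/, /z/.

hɛʃɪ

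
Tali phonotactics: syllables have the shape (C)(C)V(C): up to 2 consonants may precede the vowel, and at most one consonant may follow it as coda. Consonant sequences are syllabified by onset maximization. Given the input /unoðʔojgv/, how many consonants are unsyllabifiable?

Under (C)(C)V(C), the unsyllabifiable consonants are /g/, /v/ (at most one coda consonant is licensed; onsets may contain at most 2 consonants).

2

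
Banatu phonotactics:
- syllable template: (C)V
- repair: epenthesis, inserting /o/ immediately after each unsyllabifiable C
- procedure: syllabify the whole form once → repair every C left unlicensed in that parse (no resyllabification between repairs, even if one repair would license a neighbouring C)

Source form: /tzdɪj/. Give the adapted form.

tozodɪjo

Under (C)V, the unsyllabifiable consonants are /t/, /z/, /j/ (no codas are permitted; onsets are limited to one consonant).
Inserting the epenthetic vowel yields /t/ → /to/, /z/ → /zo/, /j/ → /jo/.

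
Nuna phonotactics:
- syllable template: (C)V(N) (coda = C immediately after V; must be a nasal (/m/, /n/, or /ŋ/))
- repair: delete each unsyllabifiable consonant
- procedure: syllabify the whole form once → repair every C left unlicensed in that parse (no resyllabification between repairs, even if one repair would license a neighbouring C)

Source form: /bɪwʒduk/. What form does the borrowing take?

bɪdu

Under (C)V(N), the unsyllabifiable consonants are /w/, /ʒ/, /k/ (only a nasal (/m/, /n/, or /ŋ/) is licensed in coda position; onsets are limited to one consonant).
Each unlicensed consonant is deleted: /w/, /ʒ/, /k/.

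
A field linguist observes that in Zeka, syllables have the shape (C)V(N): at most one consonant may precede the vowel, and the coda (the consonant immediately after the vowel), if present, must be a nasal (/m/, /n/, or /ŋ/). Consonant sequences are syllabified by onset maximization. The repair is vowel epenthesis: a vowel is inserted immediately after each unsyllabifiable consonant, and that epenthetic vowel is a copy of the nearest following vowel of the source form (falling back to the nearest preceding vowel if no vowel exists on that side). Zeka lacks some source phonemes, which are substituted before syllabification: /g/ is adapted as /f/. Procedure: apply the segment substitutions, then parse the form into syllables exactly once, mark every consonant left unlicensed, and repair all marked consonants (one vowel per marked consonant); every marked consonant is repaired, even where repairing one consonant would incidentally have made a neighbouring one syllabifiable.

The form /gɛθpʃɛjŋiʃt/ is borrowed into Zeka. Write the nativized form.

Substitution: /g/ → /f/, giving /fɛθpʃɛjŋiʃt/.
Syllabifying with onset maximization leaves /θ/, /p/, /j/, /ʃ/, /t/ stranded (only a nasal (/m/, /n/, or /ŋ/) is licensed in coda position; onsets are limited to one consonant).
Inserting the epenthetic vowel yields /θ/ → /θɛ/, /p/ → /pɛ/, /j/ → /ji/, /ʃ/ → /ʃi/, /t/ → /ti/.

fɛθɛpɛʃɛjiŋiʃiti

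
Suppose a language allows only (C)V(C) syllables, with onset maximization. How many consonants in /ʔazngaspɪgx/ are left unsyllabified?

Syllabifying with onset maximization leaves /n/, /x/ stranded (at most one coda consonant is licensed; onsets are limited to one consonant).

2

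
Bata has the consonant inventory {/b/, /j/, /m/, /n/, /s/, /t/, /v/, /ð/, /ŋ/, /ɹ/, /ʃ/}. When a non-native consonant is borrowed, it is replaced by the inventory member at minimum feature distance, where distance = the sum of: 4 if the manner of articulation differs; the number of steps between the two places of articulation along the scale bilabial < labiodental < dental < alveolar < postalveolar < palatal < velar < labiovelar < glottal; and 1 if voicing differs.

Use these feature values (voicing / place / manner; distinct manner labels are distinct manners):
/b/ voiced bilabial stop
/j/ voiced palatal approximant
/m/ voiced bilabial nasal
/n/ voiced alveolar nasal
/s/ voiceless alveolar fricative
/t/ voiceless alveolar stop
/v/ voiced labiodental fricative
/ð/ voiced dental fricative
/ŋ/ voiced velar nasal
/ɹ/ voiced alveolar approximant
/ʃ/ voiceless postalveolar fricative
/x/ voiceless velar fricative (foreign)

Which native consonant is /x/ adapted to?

/ʃ/ is closest: same manner (fricative), place distance 2 (velar→postalveolar), same voicing; total 2. Next closest is /s/ at distance 3.

ʃ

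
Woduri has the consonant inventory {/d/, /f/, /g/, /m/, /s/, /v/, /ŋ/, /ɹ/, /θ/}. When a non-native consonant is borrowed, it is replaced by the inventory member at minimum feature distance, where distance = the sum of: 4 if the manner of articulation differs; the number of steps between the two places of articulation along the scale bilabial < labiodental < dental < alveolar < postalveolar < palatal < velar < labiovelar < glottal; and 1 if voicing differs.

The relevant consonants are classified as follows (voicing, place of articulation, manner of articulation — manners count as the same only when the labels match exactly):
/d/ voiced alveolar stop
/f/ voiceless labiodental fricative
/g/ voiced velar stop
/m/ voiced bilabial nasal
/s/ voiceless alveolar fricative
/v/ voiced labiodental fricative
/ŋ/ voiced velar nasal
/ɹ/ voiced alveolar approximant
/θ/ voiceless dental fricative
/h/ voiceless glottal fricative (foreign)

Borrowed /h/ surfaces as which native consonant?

s

/s/ is closest: same manner (fricative), place distance 5 (glottal→alveolar), same voicing; total 5. Next closest is /θ/ at distance 6.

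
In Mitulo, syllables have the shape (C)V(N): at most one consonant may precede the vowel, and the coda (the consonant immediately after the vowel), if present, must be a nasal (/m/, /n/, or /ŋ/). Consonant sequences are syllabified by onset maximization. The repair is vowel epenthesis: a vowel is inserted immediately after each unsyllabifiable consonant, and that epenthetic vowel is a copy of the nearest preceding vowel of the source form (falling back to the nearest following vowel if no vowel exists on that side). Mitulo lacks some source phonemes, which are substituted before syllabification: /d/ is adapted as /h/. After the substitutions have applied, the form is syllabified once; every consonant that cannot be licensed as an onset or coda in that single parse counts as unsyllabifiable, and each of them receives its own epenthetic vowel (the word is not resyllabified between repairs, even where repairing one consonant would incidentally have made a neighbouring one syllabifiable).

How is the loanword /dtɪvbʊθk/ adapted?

Substitution: /d/ → /h/, giving /htɪvbʊθk/.
The consonants /h/, /v/, /θ/, /k/ cannot be parsed into a legal (C)V(N) syllable (only a nasal (/m/, /n/, or /ŋ/) is licensed in coda position; onsets are limited to one consonant).
Each unlicensed consonant becomes the onset of a new syllable: /h/ → /hɪ/, /v/ → /vɪ/, /θ/ → /θʊ/, /k/ → /kʊ/.

hɪtɪvɪbʊθʊkʊ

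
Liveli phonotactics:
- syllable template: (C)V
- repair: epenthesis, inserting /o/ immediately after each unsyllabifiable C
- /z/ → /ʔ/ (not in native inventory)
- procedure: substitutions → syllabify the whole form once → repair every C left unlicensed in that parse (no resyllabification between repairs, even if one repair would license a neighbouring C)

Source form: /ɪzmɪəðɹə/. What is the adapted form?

Substitution: /z/ → /ʔ/, giving /ɪʔmɪəðɹə/.
The consonants /ʔ/, /ð/ cannot be parsed into a legal (C)V syllable (no codas are permitted; onsets are limited to one consonant).
Each unlicensed consonant becomes the onset of a new syllable: /ʔ/ → /ʔo/, /ð/ → /ðo/.

ɪʔomɪəðoɹə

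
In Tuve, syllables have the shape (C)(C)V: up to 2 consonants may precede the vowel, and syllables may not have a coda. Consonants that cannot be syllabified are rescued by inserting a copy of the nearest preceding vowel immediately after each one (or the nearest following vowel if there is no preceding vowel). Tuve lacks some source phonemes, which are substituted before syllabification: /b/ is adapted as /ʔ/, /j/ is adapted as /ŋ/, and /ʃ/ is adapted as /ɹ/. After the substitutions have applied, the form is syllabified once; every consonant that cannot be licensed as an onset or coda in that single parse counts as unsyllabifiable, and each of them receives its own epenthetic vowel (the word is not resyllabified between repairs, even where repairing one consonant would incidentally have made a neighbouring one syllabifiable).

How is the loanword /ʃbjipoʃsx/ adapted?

Substitution: /ʃ/ → /ɹ/, /b/ → /ʔ/, /j/ → /ŋ/, giving /ɹʔŋipoɹsx/.
Under (C)(C)V, the unsyllabifiable consonants are /ɹ/, /ɹ/, /s/, /x/ (no codas are permitted; onsets may contain at most 2 consonants).
Each unlicensed consonant becomes the onset of a new syllable: /ɹ/ → /ɹi/, /ɹ/ → /ɹo/, /s/ → /so/, /x/ → /xo/.

ɹiʔŋipoɹosoxo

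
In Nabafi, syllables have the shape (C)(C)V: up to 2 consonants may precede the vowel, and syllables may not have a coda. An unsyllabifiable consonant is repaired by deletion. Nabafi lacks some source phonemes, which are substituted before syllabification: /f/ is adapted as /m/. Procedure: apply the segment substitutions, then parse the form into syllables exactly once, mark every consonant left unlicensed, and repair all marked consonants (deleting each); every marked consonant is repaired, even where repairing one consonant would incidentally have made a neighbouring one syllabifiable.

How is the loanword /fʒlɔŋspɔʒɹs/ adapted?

ʒlɔspɔ

Substitution: /f/ → /m/, giving /mʒlɔŋspɔʒɹs/.
Syllabifying with onset maximization leaves /m/, /ŋ/, /ʒ/, /ɹ/, /s/ stranded (no codas are permitted; onsets may contain at most 2 consonants).
Each unlicensed consonant is deleted: /m/, /ŋ/, /ʒ/, /ɹ/, /s/.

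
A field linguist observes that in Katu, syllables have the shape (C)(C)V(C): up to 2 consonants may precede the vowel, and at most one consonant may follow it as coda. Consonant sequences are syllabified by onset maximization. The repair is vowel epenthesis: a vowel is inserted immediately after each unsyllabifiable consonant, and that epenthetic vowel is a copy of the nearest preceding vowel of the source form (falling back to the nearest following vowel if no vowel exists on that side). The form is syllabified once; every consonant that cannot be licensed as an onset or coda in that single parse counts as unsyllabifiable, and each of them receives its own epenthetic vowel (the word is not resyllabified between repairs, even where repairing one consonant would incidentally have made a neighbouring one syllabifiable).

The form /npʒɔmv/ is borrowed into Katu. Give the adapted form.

The consonants /n/, /v/ cannot be parsed into a legal (C)(C)V(C) syllable (at most one coda consonant is licensed; onsets may contain at most 2 consonants).
Inserting the epenthetic vowel yields /n/ → /nɔ/, /v/ → /vɔ/.

nɔpʒɔmvɔ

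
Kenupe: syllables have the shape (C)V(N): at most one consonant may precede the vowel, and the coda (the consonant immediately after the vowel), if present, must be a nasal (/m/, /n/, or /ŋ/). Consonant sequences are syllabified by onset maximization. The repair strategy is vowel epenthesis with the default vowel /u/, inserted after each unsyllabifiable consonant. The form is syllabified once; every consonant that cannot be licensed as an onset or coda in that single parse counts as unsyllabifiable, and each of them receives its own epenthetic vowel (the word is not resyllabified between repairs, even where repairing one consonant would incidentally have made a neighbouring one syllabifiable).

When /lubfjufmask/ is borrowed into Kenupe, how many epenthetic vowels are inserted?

The unsyllabifiable consonants are /b/, /f/, /f/, /s/, /k/; each receives one epenthetic vowel.

5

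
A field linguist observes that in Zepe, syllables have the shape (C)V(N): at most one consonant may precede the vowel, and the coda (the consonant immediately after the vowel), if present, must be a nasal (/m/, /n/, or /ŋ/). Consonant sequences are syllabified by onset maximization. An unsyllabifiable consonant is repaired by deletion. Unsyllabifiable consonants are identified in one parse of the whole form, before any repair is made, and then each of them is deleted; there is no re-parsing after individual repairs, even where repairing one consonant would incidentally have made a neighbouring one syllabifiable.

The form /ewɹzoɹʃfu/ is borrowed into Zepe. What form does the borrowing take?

The consonants /w/, /ɹ/, /ɹ/, /ʃ/ cannot be parsed into a legal (C)V(N) syllable (only a nasal (/m/, /n/, or /ŋ/) is licensed in coda position; onsets are limited to one consonant).
Deletion applies to /w/, /ɹ/, /ɹ/, /ʃ/.

ezofu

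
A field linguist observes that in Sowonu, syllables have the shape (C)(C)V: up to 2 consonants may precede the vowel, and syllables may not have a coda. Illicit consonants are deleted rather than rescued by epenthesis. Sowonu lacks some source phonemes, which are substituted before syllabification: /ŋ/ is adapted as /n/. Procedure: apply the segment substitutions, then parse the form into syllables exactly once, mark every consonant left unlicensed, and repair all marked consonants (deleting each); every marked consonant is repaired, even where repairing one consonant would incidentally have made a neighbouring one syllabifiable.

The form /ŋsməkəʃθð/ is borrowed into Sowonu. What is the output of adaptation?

sməkə

Substitution: /ŋ/ → /n/, giving /nsməkəʃθð/.
Under (C)(C)V, the unsyllabifiable consonants are /n/, /ʃ/, /θ/, /ð/ (no codas are permitted; onsets may contain at most 2 consonants).
Deleting the stranded consonants removes /n/, /ʃ/, /θ/, /ð/.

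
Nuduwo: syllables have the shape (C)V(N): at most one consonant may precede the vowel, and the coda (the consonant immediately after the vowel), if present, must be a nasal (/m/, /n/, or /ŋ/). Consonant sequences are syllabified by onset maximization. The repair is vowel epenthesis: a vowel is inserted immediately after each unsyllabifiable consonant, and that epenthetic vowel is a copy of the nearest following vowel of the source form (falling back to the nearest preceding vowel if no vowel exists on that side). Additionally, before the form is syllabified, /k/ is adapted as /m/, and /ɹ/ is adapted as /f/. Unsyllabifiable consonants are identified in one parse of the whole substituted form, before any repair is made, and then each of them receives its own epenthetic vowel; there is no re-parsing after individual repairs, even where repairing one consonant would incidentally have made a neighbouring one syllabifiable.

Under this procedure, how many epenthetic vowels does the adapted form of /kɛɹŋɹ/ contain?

After substitution the input is /mɛfŋf/.
The unsyllabifiable consonants are /f/, /ŋ/, /f/; each receives one epenthetic vowel.

3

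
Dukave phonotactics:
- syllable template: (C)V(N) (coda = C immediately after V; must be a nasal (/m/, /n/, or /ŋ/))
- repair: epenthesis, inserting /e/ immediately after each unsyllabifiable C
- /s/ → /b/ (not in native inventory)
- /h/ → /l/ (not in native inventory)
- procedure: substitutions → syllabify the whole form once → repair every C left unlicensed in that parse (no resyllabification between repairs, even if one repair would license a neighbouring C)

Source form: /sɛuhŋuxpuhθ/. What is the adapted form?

Substitution: /s/ → /b/, /h/ → /l/, giving /bɛulŋuxpulθ/.
Under (C)V(N), the unsyllabifiable consonants are /l/, /x/, /l/, /θ/ (only a nasal (/m/, /n/, or /ŋ/) is licensed in coda position; onsets are limited to one consonant).
Inserting the epenthetic vowel yields /l/ → /le/, /x/ → /xe/, /l/ → /le/, /θ/ → /θe/.

bɛuleŋuxepuleθe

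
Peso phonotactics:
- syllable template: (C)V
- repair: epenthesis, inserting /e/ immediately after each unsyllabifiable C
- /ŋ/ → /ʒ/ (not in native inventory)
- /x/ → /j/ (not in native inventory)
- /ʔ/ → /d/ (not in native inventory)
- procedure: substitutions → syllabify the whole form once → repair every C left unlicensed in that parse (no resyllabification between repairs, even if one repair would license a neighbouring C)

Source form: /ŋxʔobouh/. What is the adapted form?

ʒejedobouhe

Substitution: /ŋ/ → /ʒ/, /x/ → /j/, /ʔ/ → /d/, giving /ʒjdobouh/.
Syllabifying with onset maximization leaves /ʒ/, /j/, /h/ stranded (no codas are permitted; onsets are limited to one consonant).
Epenthesis after each stranded consonant: /ʒ/ → /ʒe/, /j/ → /je/, /h/ → /he/.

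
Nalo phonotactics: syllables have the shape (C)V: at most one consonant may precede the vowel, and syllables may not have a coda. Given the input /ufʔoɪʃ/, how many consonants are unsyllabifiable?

The consonants /f/, /ʃ/ cannot be parsed into a legal (C)V syllable (no codas are permitted; onsets are limited to one consonant).

2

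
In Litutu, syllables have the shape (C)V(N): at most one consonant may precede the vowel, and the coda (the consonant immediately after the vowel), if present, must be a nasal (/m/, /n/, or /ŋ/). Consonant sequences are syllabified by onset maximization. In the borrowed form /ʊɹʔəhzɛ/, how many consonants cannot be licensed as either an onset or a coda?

2

The consonants /ɹ/, /h/ cannot be parsed into a legal (C)V(N) syllable (only a nasal (/m/, /n/, or /ŋ/) is licensed in coda position; onsets are limited to one consonant).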